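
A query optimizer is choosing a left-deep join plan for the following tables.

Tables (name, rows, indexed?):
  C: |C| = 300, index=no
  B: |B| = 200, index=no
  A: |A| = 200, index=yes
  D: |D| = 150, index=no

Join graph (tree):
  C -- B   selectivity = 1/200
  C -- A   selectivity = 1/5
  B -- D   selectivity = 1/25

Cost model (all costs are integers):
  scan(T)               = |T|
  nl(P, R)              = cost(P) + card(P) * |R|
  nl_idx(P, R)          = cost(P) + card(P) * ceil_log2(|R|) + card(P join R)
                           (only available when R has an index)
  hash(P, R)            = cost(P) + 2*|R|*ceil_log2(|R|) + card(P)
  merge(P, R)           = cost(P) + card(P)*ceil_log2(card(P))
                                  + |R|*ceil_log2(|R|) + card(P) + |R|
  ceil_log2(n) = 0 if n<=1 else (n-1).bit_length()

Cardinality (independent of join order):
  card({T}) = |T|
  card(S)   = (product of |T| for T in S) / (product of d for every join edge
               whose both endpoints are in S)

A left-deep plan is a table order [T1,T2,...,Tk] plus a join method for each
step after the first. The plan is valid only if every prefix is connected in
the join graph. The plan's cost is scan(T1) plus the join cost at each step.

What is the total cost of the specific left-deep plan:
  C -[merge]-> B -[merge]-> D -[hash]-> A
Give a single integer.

14450

step 1: scan C: cost=300, card=300
step 2: join B via merge
    card(P join B) = 300*200/(200) = 300
    cost = 300 + 300*9 + 200*8 + 300 + 200 = 5100
step 3: join D via merge
    card(P join D) = 300*150/(25) = 1800
    cost = 5100 + 300*9 + 150*8 + 300 + 150 = 9450
step 4: join A via hash
    card(P join A) = 1800*200/(5) = 72000
    cost = 9450 + 2*200*8 + 1800 = 14450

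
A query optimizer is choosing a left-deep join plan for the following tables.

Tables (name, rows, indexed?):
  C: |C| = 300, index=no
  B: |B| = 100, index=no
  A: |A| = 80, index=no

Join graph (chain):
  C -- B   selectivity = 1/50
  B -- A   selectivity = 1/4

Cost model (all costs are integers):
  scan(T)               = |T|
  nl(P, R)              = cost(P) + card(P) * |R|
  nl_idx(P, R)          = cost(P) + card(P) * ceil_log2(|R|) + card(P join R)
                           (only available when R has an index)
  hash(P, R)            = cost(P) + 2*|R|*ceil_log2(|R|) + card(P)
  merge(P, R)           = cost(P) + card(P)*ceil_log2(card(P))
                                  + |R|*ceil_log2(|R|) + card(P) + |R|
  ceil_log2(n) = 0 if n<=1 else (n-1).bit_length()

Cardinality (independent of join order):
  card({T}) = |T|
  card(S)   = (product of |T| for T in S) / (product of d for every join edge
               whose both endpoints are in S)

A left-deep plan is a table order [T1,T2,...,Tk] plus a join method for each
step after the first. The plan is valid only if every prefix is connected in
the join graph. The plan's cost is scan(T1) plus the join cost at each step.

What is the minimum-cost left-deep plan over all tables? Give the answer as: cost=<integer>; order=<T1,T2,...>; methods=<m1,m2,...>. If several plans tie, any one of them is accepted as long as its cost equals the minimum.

cost=3720; order=C,B,A; methods=hash,hash

Selinger DP (subsets sized 1..n):
  {C}: scan cost=300, card=300
  {B}: scan cost=100, card=100
  {A}: scan cost=80, card=80
  {BC}: card=600; try (B,hash)→2000, (C,merge)→3900, (B,merge)→4100, (C,hash)→5600, (C,nl)→30100, (B,nl)→30300; best=2000 via (B,hash)
  {AB}: card=2000; try (A,hash)→1320, (B,merge)→1520, (A,merge)→1540, (B,hash)→1560, (B,nl)→8080, (A,nl)→8100; best=1320 via (A,hash)
  {ABC}: card=12000; try (A,hash)→3720, (C,hash)→8720, (A,merge)→9240, (C,merge)→28320, (A,nl)→50000, (C,nl)→601320; best=3720 via (A,hash)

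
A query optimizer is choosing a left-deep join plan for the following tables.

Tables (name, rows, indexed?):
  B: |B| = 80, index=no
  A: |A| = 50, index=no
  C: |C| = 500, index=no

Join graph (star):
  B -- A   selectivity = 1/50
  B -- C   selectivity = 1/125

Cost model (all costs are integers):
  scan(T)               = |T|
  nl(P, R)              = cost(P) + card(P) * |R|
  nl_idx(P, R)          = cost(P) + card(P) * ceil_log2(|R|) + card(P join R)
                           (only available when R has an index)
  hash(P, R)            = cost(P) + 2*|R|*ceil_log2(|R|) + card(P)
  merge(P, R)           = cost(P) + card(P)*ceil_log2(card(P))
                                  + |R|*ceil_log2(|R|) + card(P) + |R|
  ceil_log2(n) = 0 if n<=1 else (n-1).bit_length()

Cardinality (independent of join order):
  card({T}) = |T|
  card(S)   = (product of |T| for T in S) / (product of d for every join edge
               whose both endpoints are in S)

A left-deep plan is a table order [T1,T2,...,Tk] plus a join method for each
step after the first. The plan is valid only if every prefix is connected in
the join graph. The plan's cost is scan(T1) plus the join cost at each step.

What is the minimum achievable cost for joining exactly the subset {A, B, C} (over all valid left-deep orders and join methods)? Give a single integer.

3040

Selinger DP over subsets of {A,B,C}:
  {B}: scan cost=80, card=80
  {A}: scan cost=50, card=50
  {C}: scan cost=500, card=500
  {AB}: card=80; try (A,hash)→760, (B,merge)→1040, (A,merge)→1070, (B,hash)→1220, (B,nl)→4050, (A,nl)→4080; best=760 via (A,hash)
  {BC}: card=320; try (B,hash)→2120, (C,merge)→5720, (B,merge)→6140, (C,hash)→9160, (C,nl)→40080, (B,nl)→40500; best=2120 via (B,hash)
  {ABC}: card=320; try (A,hash)→3040, (A,merge)→5670, (C,merge)→6400, (C,hash)→9840, (A,nl)→18120, (C,nl)→40760; best=3040 via (A,hash)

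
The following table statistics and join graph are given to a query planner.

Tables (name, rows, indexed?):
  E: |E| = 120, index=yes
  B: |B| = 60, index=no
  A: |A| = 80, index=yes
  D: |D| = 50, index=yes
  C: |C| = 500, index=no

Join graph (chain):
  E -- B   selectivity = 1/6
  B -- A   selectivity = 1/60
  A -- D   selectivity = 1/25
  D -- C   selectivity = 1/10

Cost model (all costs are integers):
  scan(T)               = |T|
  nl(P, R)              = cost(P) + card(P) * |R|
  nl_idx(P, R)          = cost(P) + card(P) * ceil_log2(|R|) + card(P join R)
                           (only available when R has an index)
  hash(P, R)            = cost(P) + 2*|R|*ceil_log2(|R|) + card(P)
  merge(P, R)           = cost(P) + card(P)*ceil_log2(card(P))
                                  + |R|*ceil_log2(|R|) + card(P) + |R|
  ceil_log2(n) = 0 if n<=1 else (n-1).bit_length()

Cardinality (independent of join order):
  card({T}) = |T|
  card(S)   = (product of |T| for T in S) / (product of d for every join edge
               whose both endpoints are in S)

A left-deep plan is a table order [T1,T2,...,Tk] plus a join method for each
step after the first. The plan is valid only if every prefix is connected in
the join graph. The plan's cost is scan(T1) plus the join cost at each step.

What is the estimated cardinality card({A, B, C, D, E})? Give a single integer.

160000

Tables in S: A(80), B(60), C(500), D(50), E(120)
Edges inside S: E-B(d=6), B-A(d=60), A-D(d=25), D-C(d=10)
numerator = 80 * 60 * 500 * 50 * 120 = 14400000000
denominator = 6 * 60 * 25 * 10 = 90000
card(S) = 14400000000 / 90000 = 160000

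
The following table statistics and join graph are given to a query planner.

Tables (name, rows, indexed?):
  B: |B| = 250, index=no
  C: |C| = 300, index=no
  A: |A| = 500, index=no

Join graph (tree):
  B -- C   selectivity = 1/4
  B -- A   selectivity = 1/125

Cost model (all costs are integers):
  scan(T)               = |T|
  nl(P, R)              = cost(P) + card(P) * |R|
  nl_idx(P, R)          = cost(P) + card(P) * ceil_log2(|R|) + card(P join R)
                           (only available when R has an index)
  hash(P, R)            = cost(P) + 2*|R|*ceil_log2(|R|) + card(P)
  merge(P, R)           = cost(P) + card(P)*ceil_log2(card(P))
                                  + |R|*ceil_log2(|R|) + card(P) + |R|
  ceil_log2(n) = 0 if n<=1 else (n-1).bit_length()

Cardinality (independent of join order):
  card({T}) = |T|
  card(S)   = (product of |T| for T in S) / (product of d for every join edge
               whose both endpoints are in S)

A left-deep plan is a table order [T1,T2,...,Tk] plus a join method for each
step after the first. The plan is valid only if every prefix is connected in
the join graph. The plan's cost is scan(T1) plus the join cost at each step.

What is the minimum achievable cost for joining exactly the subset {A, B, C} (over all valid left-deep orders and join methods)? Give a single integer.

Selinger DP over subsets of {A,B,C}:
  {B}: scan cost=250, card=250
  {C}: scan cost=300, card=300
  {A}: scan cost=500, card=500
  {BC}: card=18750; try (B,hash)→4600, (C,merge)→5500, (B,merge)→5550, (C,hash)→5900, (C,nl)→75250, (B,nl)→75300; best=4600 via (B,hash)
  {AB}: card=1000; try (B,hash)→5000, (A,merge)→7500, (B,merge)→7750, (A,hash)→9500, (A,nl)→125250, (B,nl)→125500; best=5000 via (B,hash)
  {ABC}: card=75000; try (C,hash)→11400, (C,merge)→19000, (A,hash)→32350, (C,nl)→305000, (A,merge)→309600, (A,nl)→9379600; best=11400 via (C,hash)

11400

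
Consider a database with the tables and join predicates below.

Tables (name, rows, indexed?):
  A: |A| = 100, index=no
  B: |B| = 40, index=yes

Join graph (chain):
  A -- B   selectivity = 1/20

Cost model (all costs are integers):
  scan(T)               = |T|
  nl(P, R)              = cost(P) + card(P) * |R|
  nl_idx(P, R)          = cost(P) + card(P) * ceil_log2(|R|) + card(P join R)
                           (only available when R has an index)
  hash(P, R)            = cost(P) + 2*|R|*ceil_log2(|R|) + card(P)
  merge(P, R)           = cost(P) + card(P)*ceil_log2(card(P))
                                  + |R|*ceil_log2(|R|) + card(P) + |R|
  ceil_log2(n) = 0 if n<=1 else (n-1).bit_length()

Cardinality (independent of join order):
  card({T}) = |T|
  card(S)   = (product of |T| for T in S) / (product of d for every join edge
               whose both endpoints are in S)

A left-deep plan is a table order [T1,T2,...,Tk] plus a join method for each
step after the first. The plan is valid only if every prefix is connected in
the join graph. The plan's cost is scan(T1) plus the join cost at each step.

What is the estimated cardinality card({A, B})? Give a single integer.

200

Tables in S: A(100), B(40)
Edges inside S: A-B(d=20)
numerator = 100 * 40 = 4000
denominator = 20 = 20
card(S) = 4000 / 20 = 200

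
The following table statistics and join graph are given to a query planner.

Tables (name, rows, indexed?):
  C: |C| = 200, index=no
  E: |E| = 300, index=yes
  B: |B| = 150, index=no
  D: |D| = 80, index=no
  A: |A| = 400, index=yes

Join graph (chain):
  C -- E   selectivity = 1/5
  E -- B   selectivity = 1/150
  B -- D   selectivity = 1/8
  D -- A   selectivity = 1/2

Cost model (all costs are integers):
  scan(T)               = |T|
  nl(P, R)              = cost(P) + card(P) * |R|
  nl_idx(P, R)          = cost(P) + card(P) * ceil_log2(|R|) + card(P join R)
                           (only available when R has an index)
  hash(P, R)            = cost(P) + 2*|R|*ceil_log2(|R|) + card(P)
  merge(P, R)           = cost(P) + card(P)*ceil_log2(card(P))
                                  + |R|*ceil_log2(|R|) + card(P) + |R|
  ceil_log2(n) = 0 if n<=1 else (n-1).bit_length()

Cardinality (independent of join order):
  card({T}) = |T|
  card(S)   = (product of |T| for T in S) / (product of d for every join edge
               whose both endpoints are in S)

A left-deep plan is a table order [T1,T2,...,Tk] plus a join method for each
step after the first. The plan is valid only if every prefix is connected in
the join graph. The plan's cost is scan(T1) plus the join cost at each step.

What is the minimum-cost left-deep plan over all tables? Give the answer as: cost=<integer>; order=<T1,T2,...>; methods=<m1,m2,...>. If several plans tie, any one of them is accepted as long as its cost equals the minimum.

cost=136620; order=B,E,D,C,A; methods=nl_idx,hash,hash,hash

Selinger DP (subsets sized 1..n):
  {C}: scan cost=200, card=200
  {E}: scan cost=300, card=300
  {B}: scan cost=150, card=150
  {D}: scan cost=80, card=80
  {A}: scan cost=400, card=400
  {CE}: card=12000; try (C,hash)→3800, (E,merge)→5000, (C,merge)→5100, (E,hash)→5800, (E,nl_idx)→14000, (E,nl)→60200 …(+1); best=3800 via (C,hash)
  {BE}: card=300; try (E,nl_idx)→1800, (B,hash)→3000, (E,merge)→4500, (B,merge)→4650, (E,hash)→5700, (E,nl)→45150 …(+1); best=1800 via (E,nl_idx)
  {BD}: card=1500; try (D,hash)→1420, (B,merge)→2070, (D,merge)→2140, (B,hash)→2560, (B,nl)→12080, (D,nl)→12150; best=1420 via (D,hash)
  {AD}: card=16000; try (D,hash)→1920, (A,merge)→4720, (D,merge)→5040, (A,hash)→7360, (A,nl_idx)→16800, (A,nl)→32080 …(+1); best=1920 via (D,hash)
  {BCE}: card=12000; try (C,hash)→5300, (C,merge)→6600, (B,hash)→18200, (C,nl)→61800, (B,merge)→185150, (B,nl)→1803800; best=5300 via (C,hash)
  {BDE}: card=3000; try (D,hash)→3220, (D,merge)→5440, (E,hash)→8320, (E,nl_idx)→17920, (E,merge)→22420, (D,nl)→25800 …(+1); best=3220 via (D,hash)
  {ABD}: card=300000; try (A,hash)→10120, (B,hash)→20320, (A,merge)→23420, (B,merge)→243270, (A,nl_idx)→314920, (A,nl)→601420 …(+1); best=10120 via (A,hash)
  {BCDE}: card=120000; try (C,hash)→9420, (D,hash)→18420, (C,merge)→44020, (D,merge)→185940, (C,nl)→603220, (D,nl)→965300; best=9420 via (C,hash)
  {ABDE}: card=600000; try (A,hash)→13420, (A,merge)→46220, (E,hash)→315520, (A,nl_idx)→630220, (A,nl)→1203220, (E,nl_idx)→3310120 …(+2); best=13420 via (A,hash)
  {ABCDE}: card=24000000; try (A,hash)→136620, (C,hash)→616620, (A,merge)→2173420, (C,merge)→12615220, (A,nl_idx)→25089420, (A,nl)→48009420 …(+1); best=136620 via (A,hash)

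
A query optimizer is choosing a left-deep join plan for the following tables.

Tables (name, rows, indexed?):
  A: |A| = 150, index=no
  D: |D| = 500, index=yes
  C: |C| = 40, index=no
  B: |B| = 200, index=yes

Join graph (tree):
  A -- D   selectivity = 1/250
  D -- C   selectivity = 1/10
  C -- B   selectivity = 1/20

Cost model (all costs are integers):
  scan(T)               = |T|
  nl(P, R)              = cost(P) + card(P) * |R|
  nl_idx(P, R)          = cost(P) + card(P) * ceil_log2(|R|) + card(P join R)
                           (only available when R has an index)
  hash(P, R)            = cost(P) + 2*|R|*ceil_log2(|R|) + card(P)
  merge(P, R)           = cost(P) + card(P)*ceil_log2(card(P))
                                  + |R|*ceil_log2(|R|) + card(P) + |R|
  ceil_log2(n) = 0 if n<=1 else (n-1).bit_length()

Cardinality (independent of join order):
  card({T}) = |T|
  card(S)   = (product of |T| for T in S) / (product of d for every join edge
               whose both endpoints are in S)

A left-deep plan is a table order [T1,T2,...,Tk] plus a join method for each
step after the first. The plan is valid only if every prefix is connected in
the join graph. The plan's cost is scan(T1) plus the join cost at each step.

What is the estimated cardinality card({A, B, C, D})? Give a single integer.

12000

Tables in S: A(150), B(200), C(40), D(500)
Edges inside S: A-D(d=250), D-C(d=10), C-B(d=20)
numerator = 150 * 200 * 40 * 500 = 600000000
denominator = 250 * 10 * 20 = 50000
card(S) = 600000000 / 50000 = 12000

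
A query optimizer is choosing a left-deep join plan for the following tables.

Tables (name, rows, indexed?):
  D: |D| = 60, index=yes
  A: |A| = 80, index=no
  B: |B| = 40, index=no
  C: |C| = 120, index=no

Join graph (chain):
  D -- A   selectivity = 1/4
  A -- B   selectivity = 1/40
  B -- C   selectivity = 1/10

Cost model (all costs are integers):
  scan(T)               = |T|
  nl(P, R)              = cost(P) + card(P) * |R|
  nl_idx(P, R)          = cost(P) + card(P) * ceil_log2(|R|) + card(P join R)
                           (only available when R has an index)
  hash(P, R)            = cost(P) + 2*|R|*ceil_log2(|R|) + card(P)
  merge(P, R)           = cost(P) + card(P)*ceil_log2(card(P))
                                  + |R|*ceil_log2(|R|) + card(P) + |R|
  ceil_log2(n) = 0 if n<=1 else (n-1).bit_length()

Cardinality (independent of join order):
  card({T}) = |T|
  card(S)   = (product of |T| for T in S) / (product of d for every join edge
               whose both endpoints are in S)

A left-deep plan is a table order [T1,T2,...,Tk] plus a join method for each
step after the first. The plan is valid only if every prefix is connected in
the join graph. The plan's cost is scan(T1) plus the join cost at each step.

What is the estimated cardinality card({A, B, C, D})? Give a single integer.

14400

Tables in S: A(80), B(40), C(120), D(60)
Edges inside S: D-A(d=4), A-B(d=40), B-C(d=10)
numerator = 80 * 40 * 120 * 60 = 23040000
denominator = 4 * 40 * 10 = 1600
card(S) = 23040000 / 1600 = 14400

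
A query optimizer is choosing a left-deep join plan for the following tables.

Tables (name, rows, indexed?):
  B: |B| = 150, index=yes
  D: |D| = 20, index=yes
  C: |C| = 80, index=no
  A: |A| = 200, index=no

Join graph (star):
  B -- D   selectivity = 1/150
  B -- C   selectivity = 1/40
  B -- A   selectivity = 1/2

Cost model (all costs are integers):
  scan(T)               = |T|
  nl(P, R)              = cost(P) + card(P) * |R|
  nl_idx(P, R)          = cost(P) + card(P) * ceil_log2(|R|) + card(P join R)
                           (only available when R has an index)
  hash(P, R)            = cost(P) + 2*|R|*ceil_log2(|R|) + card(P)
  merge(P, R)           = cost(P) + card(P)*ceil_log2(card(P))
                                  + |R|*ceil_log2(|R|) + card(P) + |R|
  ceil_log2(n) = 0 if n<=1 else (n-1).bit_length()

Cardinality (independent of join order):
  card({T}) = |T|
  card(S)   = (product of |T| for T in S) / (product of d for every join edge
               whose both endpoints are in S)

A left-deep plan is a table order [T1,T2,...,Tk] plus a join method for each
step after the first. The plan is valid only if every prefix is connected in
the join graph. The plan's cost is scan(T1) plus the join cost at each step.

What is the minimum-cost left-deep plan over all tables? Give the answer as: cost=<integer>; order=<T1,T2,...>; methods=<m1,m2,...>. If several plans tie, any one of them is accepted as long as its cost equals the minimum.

cost=3040; order=D,B,C,A; methods=nl_idx,merge,merge

Selinger DP (subsets sized 1..n):
  {B}: scan cost=150, card=150
  {D}: scan cost=20, card=20
  {C}: scan cost=80, card=80
  {A}: scan cost=200, card=200
  {BD}: card=20; try (B,nl_idx)→200, (D,hash)→500, (D,nl_idx)→920, (B,merge)→1490, (D,merge)→1620, (B,hash)→2440 …(+2); best=200 via (B,nl_idx)
  {BC}: card=300; try (B,nl_idx)→1020, (C,hash)→1420, (B,merge)→2070, (C,merge)→2140, (B,hash)→2560, (B,nl)→12080 …(+1); best=1020 via (B,nl_idx)
  {AB}: card=15000; try (B,hash)→2800, (A,merge)→3300, (B,merge)→3350, (A,hash)→3500, (B,nl_idx)→16800, (A,nl)→30150 …(+1); best=2800 via (B,hash)
  {BCD}: card=40; try (C,merge)→960, (C,hash)→1340, (D,hash)→1520, (C,nl)→1800, (D,nl_idx)→2560, (D,merge)→4140 …(+1); best=960 via (C,merge)
  {ABD}: card=2000; try (A,merge)→2120, (A,hash)→3420, (A,nl)→4200, (D,hash)→18000, (D,nl_idx)→79800, (D,merge)→227920 …(+1); best=2120 via (A,merge)
  {ABC}: card=30000; try (A,hash)→4520, (A,merge)→5820, (C,hash)→18920, (A,nl)→61020, (C,merge)→228440, (C,nl)→1202800; best=4520 via (A,hash)
  {ABCD}: card=4000; try (A,merge)→3040, (A,hash)→4200, (C,hash)→5240, (A,nl)→8960, (C,merge)→26760, (D,hash)→34720 …(+4); best=3040 via (A,merge)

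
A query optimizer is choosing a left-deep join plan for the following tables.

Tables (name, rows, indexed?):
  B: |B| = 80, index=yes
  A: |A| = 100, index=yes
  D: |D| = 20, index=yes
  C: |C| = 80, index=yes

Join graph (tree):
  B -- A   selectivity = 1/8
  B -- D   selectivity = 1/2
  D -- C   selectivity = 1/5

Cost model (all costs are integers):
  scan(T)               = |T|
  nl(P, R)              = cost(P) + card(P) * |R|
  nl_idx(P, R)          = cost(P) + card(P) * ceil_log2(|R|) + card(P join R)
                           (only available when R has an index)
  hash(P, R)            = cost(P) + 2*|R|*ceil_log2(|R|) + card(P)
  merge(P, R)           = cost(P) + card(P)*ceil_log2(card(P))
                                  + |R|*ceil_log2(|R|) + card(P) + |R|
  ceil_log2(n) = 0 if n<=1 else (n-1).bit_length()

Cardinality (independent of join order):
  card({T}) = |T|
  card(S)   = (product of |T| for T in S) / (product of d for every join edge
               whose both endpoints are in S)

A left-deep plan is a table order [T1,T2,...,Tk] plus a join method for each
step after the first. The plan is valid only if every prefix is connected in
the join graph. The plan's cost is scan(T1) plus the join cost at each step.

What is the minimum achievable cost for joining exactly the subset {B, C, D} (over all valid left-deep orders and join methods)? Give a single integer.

Selinger DP over subsets of {B,C,D}:
  {B}: scan cost=80, card=80
  {D}: scan cost=20, card=20
  {C}: scan cost=80, card=80
  {BD}: card=800; try (D,hash)→360, (B,merge)→780, (D,merge)→840, (B,nl_idx)→960, (B,hash)→1160, (D,nl_idx)→1280 …(+2); best=360 via (D,hash)
  {CD}: card=320; try (D,hash)→360, (C,nl_idx)→480, (C,merge)→780, (D,nl_idx)→800, (D,merge)→840, (C,hash)→1160 …(+2); best=360 via (D,hash)
  {BCD}: card=12800; try (B,hash)→1800, (C,hash)→2280, (B,merge)→4200, (C,merge)→9800, (B,nl_idx)→15400, (C,nl_idx)→18760 …(+2); best=1800 via (B,hash)

1800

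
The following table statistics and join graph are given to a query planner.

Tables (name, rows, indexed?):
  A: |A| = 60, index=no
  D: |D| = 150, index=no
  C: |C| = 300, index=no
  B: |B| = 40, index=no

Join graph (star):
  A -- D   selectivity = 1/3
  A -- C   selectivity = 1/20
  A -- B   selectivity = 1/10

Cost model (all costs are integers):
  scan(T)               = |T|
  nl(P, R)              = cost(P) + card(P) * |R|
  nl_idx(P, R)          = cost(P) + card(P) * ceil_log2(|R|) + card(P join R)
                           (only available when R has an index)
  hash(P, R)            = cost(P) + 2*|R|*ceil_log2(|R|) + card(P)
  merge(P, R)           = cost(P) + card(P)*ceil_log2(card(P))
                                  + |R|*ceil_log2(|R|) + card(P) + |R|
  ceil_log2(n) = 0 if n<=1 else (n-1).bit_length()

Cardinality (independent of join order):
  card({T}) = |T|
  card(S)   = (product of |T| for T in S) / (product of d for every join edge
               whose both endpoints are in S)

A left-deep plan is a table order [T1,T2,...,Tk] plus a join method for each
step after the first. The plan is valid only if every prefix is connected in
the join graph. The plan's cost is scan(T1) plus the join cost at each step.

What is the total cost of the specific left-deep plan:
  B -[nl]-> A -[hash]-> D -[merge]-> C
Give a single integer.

step 1: scan B: cost=40, card=40
step 2: join A via nl
    card(P join A) = 40*60/(10) = 240
    cost = 40 + 40*60 = 2440
step 3: join D via hash
    card(P join D) = 240*150/(3) = 12000
    cost = 2440 + 2*150*8 + 240 = 5080
step 4: join C via merge
    card(P join C) = 12000*300/(20) = 180000
    cost = 5080 + 12000*14 + 300*9 + 12000 + 300 = 188080

188080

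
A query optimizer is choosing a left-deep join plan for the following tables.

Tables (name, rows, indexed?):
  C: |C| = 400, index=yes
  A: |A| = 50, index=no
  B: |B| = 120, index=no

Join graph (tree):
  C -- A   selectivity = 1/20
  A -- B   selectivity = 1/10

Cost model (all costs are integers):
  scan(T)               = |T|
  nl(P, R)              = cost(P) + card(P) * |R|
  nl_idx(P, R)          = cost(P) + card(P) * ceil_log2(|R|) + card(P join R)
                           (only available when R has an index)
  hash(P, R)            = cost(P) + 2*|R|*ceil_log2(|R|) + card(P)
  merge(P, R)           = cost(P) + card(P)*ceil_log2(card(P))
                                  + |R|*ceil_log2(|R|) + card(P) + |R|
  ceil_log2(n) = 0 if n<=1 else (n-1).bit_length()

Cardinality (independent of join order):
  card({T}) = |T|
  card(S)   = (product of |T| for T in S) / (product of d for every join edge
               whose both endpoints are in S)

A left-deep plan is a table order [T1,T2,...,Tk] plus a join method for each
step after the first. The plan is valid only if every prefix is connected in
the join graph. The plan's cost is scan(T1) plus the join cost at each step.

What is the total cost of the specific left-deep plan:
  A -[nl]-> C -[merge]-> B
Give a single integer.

32010

step 1: scan A: cost=50, card=50
step 2: join C via nl
    card(P join C) = 50*400/(20) = 1000
    cost = 50 + 50*400 = 20050
step 3: join B via merge
    card(P join B) = 1000*120/(10) = 12000
    cost = 20050 + 1000*10 + 120*7 + 1000 + 120 = 32010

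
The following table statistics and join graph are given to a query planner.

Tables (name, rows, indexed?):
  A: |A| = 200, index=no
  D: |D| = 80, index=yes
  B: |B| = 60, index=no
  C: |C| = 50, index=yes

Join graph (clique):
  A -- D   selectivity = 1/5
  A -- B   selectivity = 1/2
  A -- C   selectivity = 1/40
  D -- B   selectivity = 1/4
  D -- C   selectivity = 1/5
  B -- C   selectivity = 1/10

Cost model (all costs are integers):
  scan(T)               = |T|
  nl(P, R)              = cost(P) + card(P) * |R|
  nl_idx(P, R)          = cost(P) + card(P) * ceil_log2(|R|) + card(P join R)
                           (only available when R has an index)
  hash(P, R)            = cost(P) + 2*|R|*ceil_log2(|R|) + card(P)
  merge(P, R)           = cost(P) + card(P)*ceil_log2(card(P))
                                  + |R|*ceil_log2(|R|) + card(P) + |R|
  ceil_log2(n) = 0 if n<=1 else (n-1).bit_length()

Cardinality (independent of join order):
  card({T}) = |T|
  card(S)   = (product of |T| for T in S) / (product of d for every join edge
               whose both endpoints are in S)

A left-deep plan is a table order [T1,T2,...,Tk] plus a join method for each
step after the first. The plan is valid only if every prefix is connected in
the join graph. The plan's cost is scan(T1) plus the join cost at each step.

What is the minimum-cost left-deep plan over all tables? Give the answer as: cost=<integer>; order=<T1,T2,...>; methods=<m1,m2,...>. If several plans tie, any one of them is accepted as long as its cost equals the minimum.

cost=3840; order=A,C,B,D; methods=hash,hash,hash

Selinger DP (subsets sized 1..n):
  {A}: scan cost=200, card=200
  {D}: scan cost=80, card=80
  {B}: scan cost=60, card=60
  {C}: scan cost=50, card=50
  {AD}: card=3200; try (D,hash)→1520, (A,merge)→2520, (D,merge)→2640, (A,hash)→3360, (D,nl_idx)→4800, (A,nl)→16080 …(+1); best=1520 via (D,hash)
  {AB}: card=6000; try (B,hash)→1120, (A,merge)→2280, (B,merge)→2420, (A,hash)→3320, (A,nl)→12060, (B,nl)→12200; best=1120 via (B,hash)
  {AC}: card=250; try (C,hash)→1000, (C,nl_idx)→1650, (A,merge)→2200, (C,merge)→2350, (A,hash)→3300, (A,nl)→10050 …(+1); best=1000 via (C,hash)
  {BD}: card=1200; try (B,hash)→880, (D,merge)→1120, (B,merge)→1140, (D,hash)→1240, (D,nl_idx)→1680, (D,nl)→4860 …(+1); best=880 via (B,hash)
  {CD}: card=800; try (C,hash)→760, (D,merge)→1040, (C,merge)→1070, (D,nl_idx)→1200, (D,hash)→1220, (C,nl_idx)→1360 …(+2); best=760 via (C,hash)
  {BC}: card=300; try (C,hash)→720, (C,nl_idx)→720, (B,hash)→820, (B,merge)→820, (C,merge)→830, (B,nl)→3050 …(+1); best=720 via (C,hash)
  {ABD}: card=24000; try (A,hash)→5280, (B,hash)→5440, (D,hash)→8240, (A,merge)→17080, (B,merge)→43540, (D,nl_idx)→67120 …(+4); best=5280 via (A,hash)
  {ACD}: card=800; try (D,hash)→2370, (D,nl_idx)→3550, (D,merge)→3890, (A,hash)→4760, (C,hash)→5320, (A,merge)→11360 …(+5); best=2370 via (D,hash)
  {ABC}: card=750; try (B,hash)→1970, (B,merge)→3670, (A,hash)→4220, (A,merge)→5520, (C,hash)→7720, (B,nl)→16000 …(+4); best=1970 via (B,hash)
  {BCD}: card=1200; try (D,hash)→2140, (B,hash)→2280, (C,hash)→2680, (D,nl_idx)→4020, (D,merge)→4360, (C,nl_idx)→9280 …(+5); best=2140 via (D,hash)
  {ABCD}: card=600; try (D,hash)→3840, (B,hash)→3890, (A,hash)→6540, (D,nl_idx)→7820, (D,merge)→10860, (B,merge)→11590 …(+8); best=3840 via (D,hash)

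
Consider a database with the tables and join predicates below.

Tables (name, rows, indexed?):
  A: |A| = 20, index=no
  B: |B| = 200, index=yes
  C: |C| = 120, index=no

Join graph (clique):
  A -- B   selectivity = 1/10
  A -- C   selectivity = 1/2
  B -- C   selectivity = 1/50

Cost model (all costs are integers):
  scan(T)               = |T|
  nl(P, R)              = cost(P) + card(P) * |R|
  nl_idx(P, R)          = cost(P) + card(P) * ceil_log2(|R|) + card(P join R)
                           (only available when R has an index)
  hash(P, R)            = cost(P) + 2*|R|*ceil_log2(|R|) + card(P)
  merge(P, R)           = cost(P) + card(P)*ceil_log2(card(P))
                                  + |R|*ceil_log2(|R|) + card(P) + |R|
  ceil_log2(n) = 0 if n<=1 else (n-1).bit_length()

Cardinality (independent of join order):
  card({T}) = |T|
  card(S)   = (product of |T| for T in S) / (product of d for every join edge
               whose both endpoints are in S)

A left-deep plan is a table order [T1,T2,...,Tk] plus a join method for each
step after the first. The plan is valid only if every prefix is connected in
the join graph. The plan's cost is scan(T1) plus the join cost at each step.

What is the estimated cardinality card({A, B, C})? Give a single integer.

480

Tables in S: A(20), B(200), C(120)
Edges inside S: A-B(d=10), A-C(d=2), B-C(d=50)
numerator = 20 * 200 * 120 = 480000
denominator = 10 * 2 * 50 = 1000
card(S) = 480000 / 1000 = 480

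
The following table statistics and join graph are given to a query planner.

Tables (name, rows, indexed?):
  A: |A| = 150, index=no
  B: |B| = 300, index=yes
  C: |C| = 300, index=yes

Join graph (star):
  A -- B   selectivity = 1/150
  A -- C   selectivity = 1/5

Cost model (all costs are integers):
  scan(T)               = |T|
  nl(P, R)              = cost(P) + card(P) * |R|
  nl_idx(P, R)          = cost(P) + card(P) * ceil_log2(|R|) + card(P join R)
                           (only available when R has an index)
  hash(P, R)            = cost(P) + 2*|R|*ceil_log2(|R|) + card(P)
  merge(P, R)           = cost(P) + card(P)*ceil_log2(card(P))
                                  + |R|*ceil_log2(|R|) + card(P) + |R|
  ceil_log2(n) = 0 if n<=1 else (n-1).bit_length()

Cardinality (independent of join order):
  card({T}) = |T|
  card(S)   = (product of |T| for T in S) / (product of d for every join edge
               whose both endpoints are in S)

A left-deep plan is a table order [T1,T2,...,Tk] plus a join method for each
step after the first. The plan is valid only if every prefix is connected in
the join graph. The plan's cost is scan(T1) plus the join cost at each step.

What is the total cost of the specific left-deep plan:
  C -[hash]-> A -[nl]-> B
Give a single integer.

step 1: scan C: cost=300, card=300
step 2: join A via hash
    card(P join A) = 300*150/(5) = 9000
    cost = 300 + 2*150*8 + 300 = 3000
step 3: join B via nl
    card(P join B) = 9000*300/(150) = 18000
    cost = 3000 + 9000*300 = 2703000

2703000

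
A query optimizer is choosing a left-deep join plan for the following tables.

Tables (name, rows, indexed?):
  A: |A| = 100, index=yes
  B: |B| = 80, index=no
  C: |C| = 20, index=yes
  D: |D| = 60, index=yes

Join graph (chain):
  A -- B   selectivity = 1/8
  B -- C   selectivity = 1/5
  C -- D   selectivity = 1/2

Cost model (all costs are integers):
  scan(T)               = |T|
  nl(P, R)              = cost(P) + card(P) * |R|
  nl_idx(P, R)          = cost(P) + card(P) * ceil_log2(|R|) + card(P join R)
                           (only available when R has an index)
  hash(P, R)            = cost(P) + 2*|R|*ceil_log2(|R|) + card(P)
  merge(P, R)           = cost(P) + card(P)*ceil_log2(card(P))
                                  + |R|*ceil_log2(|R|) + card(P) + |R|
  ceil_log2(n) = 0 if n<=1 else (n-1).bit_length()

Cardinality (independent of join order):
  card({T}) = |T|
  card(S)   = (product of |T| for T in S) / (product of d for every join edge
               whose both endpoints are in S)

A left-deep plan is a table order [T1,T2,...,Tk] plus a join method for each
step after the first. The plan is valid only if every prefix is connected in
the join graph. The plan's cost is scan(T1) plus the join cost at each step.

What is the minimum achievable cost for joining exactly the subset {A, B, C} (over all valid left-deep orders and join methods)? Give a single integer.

Selinger DP over subsets of {A,B,C}:
  {A}: scan cost=100, card=100
  {B}: scan cost=80, card=80
  {C}: scan cost=20, card=20
  {AB}: card=1000; try (B,hash)→1320, (A,merge)→1520, (B,merge)→1540, (A,hash)→1560, (A,nl_idx)→1640, (A,nl)→8080 …(+1); best=1320 via (B,hash)
  {BC}: card=320; try (C,hash)→360, (B,merge)→780, (C,nl_idx)→800, (C,merge)→840, (B,hash)→1160, (B,nl)→1620 …(+1); best=360 via (C,hash)
  {ABC}: card=4000; try (A,hash)→2080, (C,hash)→2520, (A,merge)→4360, (A,nl_idx)→6600, (C,nl_idx)→10320, (C,merge)→12440 …(+2); best=2080 via (A,hash)

2080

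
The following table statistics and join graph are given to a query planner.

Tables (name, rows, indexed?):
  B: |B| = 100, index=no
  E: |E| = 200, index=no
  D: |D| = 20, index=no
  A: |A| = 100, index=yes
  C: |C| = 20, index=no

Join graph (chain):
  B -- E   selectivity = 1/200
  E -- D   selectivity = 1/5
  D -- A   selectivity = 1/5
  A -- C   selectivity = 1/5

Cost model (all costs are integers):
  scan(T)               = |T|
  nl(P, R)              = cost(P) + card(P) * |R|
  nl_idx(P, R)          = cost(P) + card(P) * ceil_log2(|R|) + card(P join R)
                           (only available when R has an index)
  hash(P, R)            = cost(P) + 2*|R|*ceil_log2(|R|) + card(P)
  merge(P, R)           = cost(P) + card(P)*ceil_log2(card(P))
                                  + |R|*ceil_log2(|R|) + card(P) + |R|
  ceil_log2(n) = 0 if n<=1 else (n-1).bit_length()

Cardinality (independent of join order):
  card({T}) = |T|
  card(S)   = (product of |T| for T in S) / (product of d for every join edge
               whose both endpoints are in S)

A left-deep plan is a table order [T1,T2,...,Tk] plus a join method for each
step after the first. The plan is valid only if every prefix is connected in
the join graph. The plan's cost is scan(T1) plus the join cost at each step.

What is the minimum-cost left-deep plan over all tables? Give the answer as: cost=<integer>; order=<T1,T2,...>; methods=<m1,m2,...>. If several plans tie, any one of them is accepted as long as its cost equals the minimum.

cost=12100; order=E,B,D,A,C; methods=hash,hash,hash,hash

Selinger DP (subsets sized 1..n):
  {B}: scan cost=100, card=100
  {E}: scan cost=200, card=200
  {D}: scan cost=20, card=20
  {A}: scan cost=100, card=100
  {C}: scan cost=20, card=20
  {BE}: card=100; try (B,hash)→1800, (E,merge)→2700, (B,merge)→2800, (E,hash)→3400, (E,nl)→20100, (B,nl)→20200; best=1800 via (B,hash)
  {DE}: card=800; try (D,hash)→600, (E,merge)→1940, (D,merge)→2120, (E,hash)→3240, (E,nl)→4020, (D,nl)→4200; best=600 via (D,hash)
  {AD}: card=400; try (D,hash)→400, (A,nl_idx)→560, (A,merge)→940, (D,merge)→1020, (A,hash)→1440, (A,nl)→2020 …(+1); best=400 via (D,hash)
  {AC}: card=400; try (C,hash)→400, (A,nl_idx)→560, (A,merge)→940, (C,merge)→1020, (A,hash)→1440, (A,nl)→2020 …(+1); best=400 via (C,hash)
  {BDE}: card=400; try (D,hash)→2100, (D,merge)→2720, (B,hash)→2800, (D,nl)→3800, (B,merge)→10200, (B,nl)→80600; best=2100 via (D,hash)
  {ADE}: card=16000; try (A,hash)→2800, (E,hash)→4000, (E,merge)→6200, (A,merge)→10200, (A,nl_idx)→22200, (E,nl)→80400 …(+1); best=2800 via (A,hash)
  {ACD}: card=1600; try (D,hash)→1000, (C,hash)→1000, (D,merge)→4520, (C,merge)→4520, (D,nl)→8400, (C,nl)→8400; best=1000 via (D,hash)
  {ABDE}: card=8000; try (A,hash)→3900, (A,merge)→6900, (A,nl_idx)→12900, (B,hash)→20200, (A,nl)→42100, (B,merge)→243600 …(+1); best=3900 via (A,hash)
  {ACDE}: card=64000; try (E,hash)→5800, (C,hash)→19000, (E,merge)→22000, (C,merge)→242920, (E,nl)→321000, (C,nl)→322800; best=5800 via (E,hash)
  {ABCDE}: card=32000; try (C,hash)→12100, (B,hash)→71200, (C,merge)→116020, (C,nl)→163900, (B,merge)→1094600, (B,nl)→6405800; best=12100 via (C,hash)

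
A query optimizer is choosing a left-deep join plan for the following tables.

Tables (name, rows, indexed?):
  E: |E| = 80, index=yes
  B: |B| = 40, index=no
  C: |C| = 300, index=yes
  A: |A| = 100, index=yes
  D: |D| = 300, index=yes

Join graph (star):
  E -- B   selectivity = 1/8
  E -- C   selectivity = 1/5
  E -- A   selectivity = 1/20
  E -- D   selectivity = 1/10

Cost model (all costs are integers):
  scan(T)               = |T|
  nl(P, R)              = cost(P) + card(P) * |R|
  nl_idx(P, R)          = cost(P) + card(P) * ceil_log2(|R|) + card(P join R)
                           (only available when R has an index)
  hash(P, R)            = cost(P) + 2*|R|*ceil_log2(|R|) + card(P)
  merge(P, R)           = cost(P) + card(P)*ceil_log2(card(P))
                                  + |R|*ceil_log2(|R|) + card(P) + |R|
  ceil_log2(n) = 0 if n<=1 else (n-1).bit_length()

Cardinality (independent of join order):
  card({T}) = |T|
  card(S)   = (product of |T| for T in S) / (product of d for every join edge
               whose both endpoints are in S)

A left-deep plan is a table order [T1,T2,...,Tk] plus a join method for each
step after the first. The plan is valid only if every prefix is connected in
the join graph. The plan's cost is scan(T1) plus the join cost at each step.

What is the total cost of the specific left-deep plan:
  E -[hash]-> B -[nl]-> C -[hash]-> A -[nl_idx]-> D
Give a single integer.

4826040

step 1: scan E: cost=80, card=80
step 2: join B via hash
    card(P join B) = 80*40/(8) = 400
    cost = 80 + 2*40*6 + 80 = 640
step 3: join C via nl
    card(P join C) = 400*300/(5) = 24000
    cost = 640 + 400*300 = 120640
step 4: join A via hash
    card(P join A) = 24000*100/(20) = 120000
    cost = 120640 + 2*100*7 + 24000 = 146040
step 5: join D via nl_idx
    card(P join D) = 120000*300/(10) = 3600000
    cost = 146040 + 120000*9 + 3600000 = 4826040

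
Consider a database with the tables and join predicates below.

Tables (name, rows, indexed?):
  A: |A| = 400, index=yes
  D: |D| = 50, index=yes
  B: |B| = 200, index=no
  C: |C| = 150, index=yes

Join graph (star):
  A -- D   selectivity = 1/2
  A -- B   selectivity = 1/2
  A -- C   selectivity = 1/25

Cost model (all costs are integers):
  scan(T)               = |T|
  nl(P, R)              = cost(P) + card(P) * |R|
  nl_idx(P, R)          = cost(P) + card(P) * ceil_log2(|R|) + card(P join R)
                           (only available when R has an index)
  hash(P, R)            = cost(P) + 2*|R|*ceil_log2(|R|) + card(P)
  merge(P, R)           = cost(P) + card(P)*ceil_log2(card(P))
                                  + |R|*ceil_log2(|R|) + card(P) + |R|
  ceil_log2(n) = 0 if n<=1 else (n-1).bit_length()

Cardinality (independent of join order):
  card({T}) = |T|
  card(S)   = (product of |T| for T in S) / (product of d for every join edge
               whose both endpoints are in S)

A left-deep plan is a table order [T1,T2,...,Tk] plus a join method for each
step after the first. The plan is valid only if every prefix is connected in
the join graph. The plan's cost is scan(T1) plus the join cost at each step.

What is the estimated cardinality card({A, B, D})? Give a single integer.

Tables in S: A(400), B(200), D(50)
Edges inside S: A-D(d=2), A-B(d=2)
numerator = 400 * 200 * 50 = 4000000
denominator = 2 * 2 = 4
card(S) = 4000000 / 4 = 1000000

1000000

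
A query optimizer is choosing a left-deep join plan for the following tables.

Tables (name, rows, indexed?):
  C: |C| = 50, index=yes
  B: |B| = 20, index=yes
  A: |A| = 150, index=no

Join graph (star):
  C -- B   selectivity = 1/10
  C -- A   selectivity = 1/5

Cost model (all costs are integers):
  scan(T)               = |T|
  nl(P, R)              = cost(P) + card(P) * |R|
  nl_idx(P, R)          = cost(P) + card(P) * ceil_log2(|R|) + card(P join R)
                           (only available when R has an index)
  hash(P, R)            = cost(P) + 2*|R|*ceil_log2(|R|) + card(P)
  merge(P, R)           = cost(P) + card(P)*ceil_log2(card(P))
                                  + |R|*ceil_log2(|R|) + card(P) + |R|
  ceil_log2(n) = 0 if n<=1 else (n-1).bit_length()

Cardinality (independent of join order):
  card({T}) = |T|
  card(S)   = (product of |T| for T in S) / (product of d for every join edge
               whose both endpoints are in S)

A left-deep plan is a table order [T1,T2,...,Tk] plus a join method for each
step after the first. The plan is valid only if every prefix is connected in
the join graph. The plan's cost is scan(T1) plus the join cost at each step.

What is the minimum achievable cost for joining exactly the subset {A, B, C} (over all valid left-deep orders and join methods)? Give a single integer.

2390

Selinger DP over subsets of {A,B,C}:
  {C}: scan cost=50, card=50
  {B}: scan cost=20, card=20
  {A}: scan cost=150, card=150
  {BC}: card=100; try (C,nl_idx)→240, (B,hash)→300, (B,nl_idx)→400, (C,merge)→490, (B,merge)→520, (C,hash)→640 …(+2); best=240 via (C,nl_idx)
  {AC}: card=1500; try (C,hash)→900, (A,merge)→1750, (C,merge)→1850, (A,hash)→2500, (C,nl_idx)→2550, (A,nl)→7550 …(+1); best=900 via (C,hash)
  {ABC}: card=3000; try (A,merge)→2390, (B,hash)→2600, (A,hash)→2740, (B,nl_idx)→11400, (A,nl)→15240, (B,merge)→19020 …(+1); best=2390 via (A,merge)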